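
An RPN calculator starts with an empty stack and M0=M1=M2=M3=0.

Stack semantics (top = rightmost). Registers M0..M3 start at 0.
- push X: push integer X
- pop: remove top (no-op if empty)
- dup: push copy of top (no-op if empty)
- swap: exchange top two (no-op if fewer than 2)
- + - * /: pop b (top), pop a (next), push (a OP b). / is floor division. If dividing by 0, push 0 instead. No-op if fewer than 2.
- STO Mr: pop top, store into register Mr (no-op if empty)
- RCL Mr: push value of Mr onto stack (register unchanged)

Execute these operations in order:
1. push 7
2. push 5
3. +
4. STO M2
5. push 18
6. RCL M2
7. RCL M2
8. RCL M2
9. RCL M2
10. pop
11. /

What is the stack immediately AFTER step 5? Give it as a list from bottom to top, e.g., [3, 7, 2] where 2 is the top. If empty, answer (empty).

After op 1 (push 7): stack=[7] mem=[0,0,0,0]
After op 2 (push 5): stack=[7,5] mem=[0,0,0,0]
After op 3 (+): stack=[12] mem=[0,0,0,0]
After op 4 (STO M2): stack=[empty] mem=[0,0,12,0]
After op 5 (push 18): stack=[18] mem=[0,0,12,0]

[18]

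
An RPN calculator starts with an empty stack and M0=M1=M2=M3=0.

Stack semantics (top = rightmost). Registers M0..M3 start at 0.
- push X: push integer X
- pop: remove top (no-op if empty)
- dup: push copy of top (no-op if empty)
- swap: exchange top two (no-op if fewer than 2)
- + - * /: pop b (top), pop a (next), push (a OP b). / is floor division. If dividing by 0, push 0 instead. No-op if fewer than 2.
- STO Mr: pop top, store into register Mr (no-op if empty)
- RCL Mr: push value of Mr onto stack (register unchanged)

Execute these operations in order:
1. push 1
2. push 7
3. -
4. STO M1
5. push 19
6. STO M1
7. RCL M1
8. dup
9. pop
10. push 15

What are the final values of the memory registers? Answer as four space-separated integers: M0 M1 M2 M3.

Answer: 0 19 0 0

Derivation:
After op 1 (push 1): stack=[1] mem=[0,0,0,0]
After op 2 (push 7): stack=[1,7] mem=[0,0,0,0]
After op 3 (-): stack=[-6] mem=[0,0,0,0]
After op 4 (STO M1): stack=[empty] mem=[0,-6,0,0]
After op 5 (push 19): stack=[19] mem=[0,-6,0,0]
After op 6 (STO M1): stack=[empty] mem=[0,19,0,0]
After op 7 (RCL M1): stack=[19] mem=[0,19,0,0]
After op 8 (dup): stack=[19,19] mem=[0,19,0,0]
After op 9 (pop): stack=[19] mem=[0,19,0,0]
After op 10 (push 15): stack=[19,15] mem=[0,19,0,0]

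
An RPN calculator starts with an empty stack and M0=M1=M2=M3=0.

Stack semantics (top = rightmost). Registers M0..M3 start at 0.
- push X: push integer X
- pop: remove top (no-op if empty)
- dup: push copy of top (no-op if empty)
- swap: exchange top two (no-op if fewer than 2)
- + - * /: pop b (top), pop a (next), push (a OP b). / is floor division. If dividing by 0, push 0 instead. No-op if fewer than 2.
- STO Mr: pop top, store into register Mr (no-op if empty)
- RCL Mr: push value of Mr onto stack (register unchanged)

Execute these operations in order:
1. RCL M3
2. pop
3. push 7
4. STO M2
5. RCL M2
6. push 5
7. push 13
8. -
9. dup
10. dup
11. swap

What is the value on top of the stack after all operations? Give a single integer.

After op 1 (RCL M3): stack=[0] mem=[0,0,0,0]
After op 2 (pop): stack=[empty] mem=[0,0,0,0]
After op 3 (push 7): stack=[7] mem=[0,0,0,0]
After op 4 (STO M2): stack=[empty] mem=[0,0,7,0]
After op 5 (RCL M2): stack=[7] mem=[0,0,7,0]
After op 6 (push 5): stack=[7,5] mem=[0,0,7,0]
After op 7 (push 13): stack=[7,5,13] mem=[0,0,7,0]
After op 8 (-): stack=[7,-8] mem=[0,0,7,0]
After op 9 (dup): stack=[7,-8,-8] mem=[0,0,7,0]
After op 10 (dup): stack=[7,-8,-8,-8] mem=[0,0,7,0]
After op 11 (swap): stack=[7,-8,-8,-8] mem=[0,0,7,0]

Answer: -8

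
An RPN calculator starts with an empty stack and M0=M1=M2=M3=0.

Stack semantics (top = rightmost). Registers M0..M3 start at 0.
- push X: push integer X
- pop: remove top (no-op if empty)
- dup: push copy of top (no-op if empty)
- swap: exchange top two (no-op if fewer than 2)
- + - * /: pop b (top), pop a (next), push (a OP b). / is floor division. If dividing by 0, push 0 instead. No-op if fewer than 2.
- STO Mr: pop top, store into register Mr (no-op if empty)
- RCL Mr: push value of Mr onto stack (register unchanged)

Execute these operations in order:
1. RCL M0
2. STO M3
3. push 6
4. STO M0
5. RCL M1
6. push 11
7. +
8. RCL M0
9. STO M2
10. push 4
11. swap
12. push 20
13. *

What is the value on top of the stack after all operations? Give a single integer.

After op 1 (RCL M0): stack=[0] mem=[0,0,0,0]
After op 2 (STO M3): stack=[empty] mem=[0,0,0,0]
After op 3 (push 6): stack=[6] mem=[0,0,0,0]
After op 4 (STO M0): stack=[empty] mem=[6,0,0,0]
After op 5 (RCL M1): stack=[0] mem=[6,0,0,0]
After op 6 (push 11): stack=[0,11] mem=[6,0,0,0]
After op 7 (+): stack=[11] mem=[6,0,0,0]
After op 8 (RCL M0): stack=[11,6] mem=[6,0,0,0]
After op 9 (STO M2): stack=[11] mem=[6,0,6,0]
After op 10 (push 4): stack=[11,4] mem=[6,0,6,0]
After op 11 (swap): stack=[4,11] mem=[6,0,6,0]
After op 12 (push 20): stack=[4,11,20] mem=[6,0,6,0]
After op 13 (*): stack=[4,220] mem=[6,0,6,0]

Answer: 220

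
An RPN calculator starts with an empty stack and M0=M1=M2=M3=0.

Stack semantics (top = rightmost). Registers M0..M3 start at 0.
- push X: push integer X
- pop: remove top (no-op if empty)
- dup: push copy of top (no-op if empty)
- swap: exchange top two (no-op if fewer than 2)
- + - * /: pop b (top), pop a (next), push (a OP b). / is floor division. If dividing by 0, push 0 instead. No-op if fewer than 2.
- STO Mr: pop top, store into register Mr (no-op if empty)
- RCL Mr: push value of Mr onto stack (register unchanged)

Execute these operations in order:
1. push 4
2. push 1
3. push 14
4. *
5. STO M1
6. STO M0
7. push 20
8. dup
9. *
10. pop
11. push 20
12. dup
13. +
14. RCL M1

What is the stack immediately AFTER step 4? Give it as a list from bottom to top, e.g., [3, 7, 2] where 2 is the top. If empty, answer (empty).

After op 1 (push 4): stack=[4] mem=[0,0,0,0]
After op 2 (push 1): stack=[4,1] mem=[0,0,0,0]
After op 3 (push 14): stack=[4,1,14] mem=[0,0,0,0]
After op 4 (*): stack=[4,14] mem=[0,0,0,0]

[4, 14]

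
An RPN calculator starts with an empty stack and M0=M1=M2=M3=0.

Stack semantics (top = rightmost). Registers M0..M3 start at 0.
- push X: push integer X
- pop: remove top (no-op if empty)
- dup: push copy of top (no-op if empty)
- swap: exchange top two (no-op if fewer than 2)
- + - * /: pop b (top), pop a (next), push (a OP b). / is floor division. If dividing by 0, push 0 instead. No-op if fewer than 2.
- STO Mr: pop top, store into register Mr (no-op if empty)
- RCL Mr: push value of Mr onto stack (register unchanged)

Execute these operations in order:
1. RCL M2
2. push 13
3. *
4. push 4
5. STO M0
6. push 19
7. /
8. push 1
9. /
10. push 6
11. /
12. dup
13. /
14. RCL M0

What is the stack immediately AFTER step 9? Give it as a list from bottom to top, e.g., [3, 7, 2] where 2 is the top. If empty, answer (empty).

After op 1 (RCL M2): stack=[0] mem=[0,0,0,0]
After op 2 (push 13): stack=[0,13] mem=[0,0,0,0]
After op 3 (*): stack=[0] mem=[0,0,0,0]
After op 4 (push 4): stack=[0,4] mem=[0,0,0,0]
After op 5 (STO M0): stack=[0] mem=[4,0,0,0]
After op 6 (push 19): stack=[0,19] mem=[4,0,0,0]
After op 7 (/): stack=[0] mem=[4,0,0,0]
After op 8 (push 1): stack=[0,1] mem=[4,0,0,0]
After op 9 (/): stack=[0] mem=[4,0,0,0]

[0]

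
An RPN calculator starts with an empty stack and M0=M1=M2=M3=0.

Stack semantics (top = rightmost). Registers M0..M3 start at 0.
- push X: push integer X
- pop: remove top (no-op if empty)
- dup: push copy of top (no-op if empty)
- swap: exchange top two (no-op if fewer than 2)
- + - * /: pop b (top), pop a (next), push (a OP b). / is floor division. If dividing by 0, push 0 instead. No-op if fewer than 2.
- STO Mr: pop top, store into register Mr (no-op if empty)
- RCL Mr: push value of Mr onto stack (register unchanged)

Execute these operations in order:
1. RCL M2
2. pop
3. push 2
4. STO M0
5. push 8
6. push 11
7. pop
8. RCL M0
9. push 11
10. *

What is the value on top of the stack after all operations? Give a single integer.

Answer: 22

Derivation:
After op 1 (RCL M2): stack=[0] mem=[0,0,0,0]
After op 2 (pop): stack=[empty] mem=[0,0,0,0]
After op 3 (push 2): stack=[2] mem=[0,0,0,0]
After op 4 (STO M0): stack=[empty] mem=[2,0,0,0]
After op 5 (push 8): stack=[8] mem=[2,0,0,0]
After op 6 (push 11): stack=[8,11] mem=[2,0,0,0]
After op 7 (pop): stack=[8] mem=[2,0,0,0]
After op 8 (RCL M0): stack=[8,2] mem=[2,0,0,0]
After op 9 (push 11): stack=[8,2,11] mem=[2,0,0,0]
After op 10 (*): stack=[8,22] mem=[2,0,0,0]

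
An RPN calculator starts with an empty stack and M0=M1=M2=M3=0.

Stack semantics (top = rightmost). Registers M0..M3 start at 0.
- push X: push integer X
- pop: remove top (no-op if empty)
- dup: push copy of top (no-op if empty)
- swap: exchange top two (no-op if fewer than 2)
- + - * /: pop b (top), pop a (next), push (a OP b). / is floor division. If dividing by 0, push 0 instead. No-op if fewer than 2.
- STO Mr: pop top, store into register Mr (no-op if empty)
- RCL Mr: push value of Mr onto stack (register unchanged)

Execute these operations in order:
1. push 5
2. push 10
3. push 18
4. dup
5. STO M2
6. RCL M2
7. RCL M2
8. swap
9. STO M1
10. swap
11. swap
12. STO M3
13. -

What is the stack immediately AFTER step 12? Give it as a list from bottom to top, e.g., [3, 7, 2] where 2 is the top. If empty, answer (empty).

After op 1 (push 5): stack=[5] mem=[0,0,0,0]
After op 2 (push 10): stack=[5,10] mem=[0,0,0,0]
After op 3 (push 18): stack=[5,10,18] mem=[0,0,0,0]
After op 4 (dup): stack=[5,10,18,18] mem=[0,0,0,0]
After op 5 (STO M2): stack=[5,10,18] mem=[0,0,18,0]
After op 6 (RCL M2): stack=[5,10,18,18] mem=[0,0,18,0]
After op 7 (RCL M2): stack=[5,10,18,18,18] mem=[0,0,18,0]
After op 8 (swap): stack=[5,10,18,18,18] mem=[0,0,18,0]
After op 9 (STO M1): stack=[5,10,18,18] mem=[0,18,18,0]
After op 10 (swap): stack=[5,10,18,18] mem=[0,18,18,0]
After op 11 (swap): stack=[5,10,18,18] mem=[0,18,18,0]
After op 12 (STO M3): stack=[5,10,18] mem=[0,18,18,18]

[5, 10, 18]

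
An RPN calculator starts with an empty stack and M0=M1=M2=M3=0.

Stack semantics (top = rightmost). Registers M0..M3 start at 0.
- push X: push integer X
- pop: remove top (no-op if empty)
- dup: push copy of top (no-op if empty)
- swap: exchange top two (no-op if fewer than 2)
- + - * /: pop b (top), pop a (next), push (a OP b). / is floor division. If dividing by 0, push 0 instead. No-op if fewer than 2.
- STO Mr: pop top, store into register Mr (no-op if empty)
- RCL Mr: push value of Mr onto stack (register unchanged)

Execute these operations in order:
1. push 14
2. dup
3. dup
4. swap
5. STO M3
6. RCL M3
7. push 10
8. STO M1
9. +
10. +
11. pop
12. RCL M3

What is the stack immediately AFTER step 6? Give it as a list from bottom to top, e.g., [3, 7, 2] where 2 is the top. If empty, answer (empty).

After op 1 (push 14): stack=[14] mem=[0,0,0,0]
After op 2 (dup): stack=[14,14] mem=[0,0,0,0]
After op 3 (dup): stack=[14,14,14] mem=[0,0,0,0]
After op 4 (swap): stack=[14,14,14] mem=[0,0,0,0]
After op 5 (STO M3): stack=[14,14] mem=[0,0,0,14]
After op 6 (RCL M3): stack=[14,14,14] mem=[0,0,0,14]

[14, 14, 14]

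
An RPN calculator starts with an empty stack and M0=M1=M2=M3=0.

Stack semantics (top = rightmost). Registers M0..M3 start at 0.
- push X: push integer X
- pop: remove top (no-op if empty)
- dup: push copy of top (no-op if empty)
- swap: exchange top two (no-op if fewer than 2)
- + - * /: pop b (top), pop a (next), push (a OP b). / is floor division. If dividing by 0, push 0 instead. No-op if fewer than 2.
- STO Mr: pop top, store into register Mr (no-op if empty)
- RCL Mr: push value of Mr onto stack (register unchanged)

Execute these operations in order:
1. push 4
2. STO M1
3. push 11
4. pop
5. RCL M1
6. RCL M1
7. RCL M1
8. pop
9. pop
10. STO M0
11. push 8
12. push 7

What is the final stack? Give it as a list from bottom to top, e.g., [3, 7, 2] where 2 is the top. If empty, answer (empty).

Answer: [8, 7]

Derivation:
After op 1 (push 4): stack=[4] mem=[0,0,0,0]
After op 2 (STO M1): stack=[empty] mem=[0,4,0,0]
After op 3 (push 11): stack=[11] mem=[0,4,0,0]
After op 4 (pop): stack=[empty] mem=[0,4,0,0]
After op 5 (RCL M1): stack=[4] mem=[0,4,0,0]
After op 6 (RCL M1): stack=[4,4] mem=[0,4,0,0]
After op 7 (RCL M1): stack=[4,4,4] mem=[0,4,0,0]
After op 8 (pop): stack=[4,4] mem=[0,4,0,0]
After op 9 (pop): stack=[4] mem=[0,4,0,0]
After op 10 (STO M0): stack=[empty] mem=[4,4,0,0]
After op 11 (push 8): stack=[8] mem=[4,4,0,0]
After op 12 (push 7): stack=[8,7] mem=[4,4,0,0]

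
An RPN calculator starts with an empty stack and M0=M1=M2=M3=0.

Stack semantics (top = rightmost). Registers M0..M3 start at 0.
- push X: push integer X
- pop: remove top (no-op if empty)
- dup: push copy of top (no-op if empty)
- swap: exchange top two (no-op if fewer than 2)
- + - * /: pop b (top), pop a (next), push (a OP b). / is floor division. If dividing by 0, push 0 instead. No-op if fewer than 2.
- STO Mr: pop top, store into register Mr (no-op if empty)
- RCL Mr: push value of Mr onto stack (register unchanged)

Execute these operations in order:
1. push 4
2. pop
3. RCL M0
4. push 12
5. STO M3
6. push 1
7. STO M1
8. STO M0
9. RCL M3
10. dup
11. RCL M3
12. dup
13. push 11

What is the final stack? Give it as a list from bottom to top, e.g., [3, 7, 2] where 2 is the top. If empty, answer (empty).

After op 1 (push 4): stack=[4] mem=[0,0,0,0]
After op 2 (pop): stack=[empty] mem=[0,0,0,0]
After op 3 (RCL M0): stack=[0] mem=[0,0,0,0]
After op 4 (push 12): stack=[0,12] mem=[0,0,0,0]
After op 5 (STO M3): stack=[0] mem=[0,0,0,12]
After op 6 (push 1): stack=[0,1] mem=[0,0,0,12]
After op 7 (STO M1): stack=[0] mem=[0,1,0,12]
After op 8 (STO M0): stack=[empty] mem=[0,1,0,12]
After op 9 (RCL M3): stack=[12] mem=[0,1,0,12]
After op 10 (dup): stack=[12,12] mem=[0,1,0,12]
After op 11 (RCL M3): stack=[12,12,12] mem=[0,1,0,12]
After op 12 (dup): stack=[12,12,12,12] mem=[0,1,0,12]
After op 13 (push 11): stack=[12,12,12,12,11] mem=[0,1,0,12]

Answer: [12, 12, 12, 12, 11]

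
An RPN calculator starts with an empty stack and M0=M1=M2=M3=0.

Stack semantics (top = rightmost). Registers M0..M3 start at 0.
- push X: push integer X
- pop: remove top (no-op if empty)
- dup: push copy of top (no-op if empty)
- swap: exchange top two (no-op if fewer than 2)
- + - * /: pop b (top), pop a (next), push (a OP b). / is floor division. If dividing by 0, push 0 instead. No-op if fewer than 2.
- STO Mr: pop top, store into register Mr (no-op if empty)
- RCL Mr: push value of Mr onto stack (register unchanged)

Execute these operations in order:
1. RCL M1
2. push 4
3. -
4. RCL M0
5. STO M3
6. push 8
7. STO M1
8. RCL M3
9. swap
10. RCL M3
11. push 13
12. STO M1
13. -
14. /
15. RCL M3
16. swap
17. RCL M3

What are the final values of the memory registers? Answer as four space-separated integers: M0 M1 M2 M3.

Answer: 0 13 0 0

Derivation:
After op 1 (RCL M1): stack=[0] mem=[0,0,0,0]
After op 2 (push 4): stack=[0,4] mem=[0,0,0,0]
After op 3 (-): stack=[-4] mem=[0,0,0,0]
After op 4 (RCL M0): stack=[-4,0] mem=[0,0,0,0]
After op 5 (STO M3): stack=[-4] mem=[0,0,0,0]
After op 6 (push 8): stack=[-4,8] mem=[0,0,0,0]
After op 7 (STO M1): stack=[-4] mem=[0,8,0,0]
After op 8 (RCL M3): stack=[-4,0] mem=[0,8,0,0]
After op 9 (swap): stack=[0,-4] mem=[0,8,0,0]
After op 10 (RCL M3): stack=[0,-4,0] mem=[0,8,0,0]
After op 11 (push 13): stack=[0,-4,0,13] mem=[0,8,0,0]
After op 12 (STO M1): stack=[0,-4,0] mem=[0,13,0,0]
After op 13 (-): stack=[0,-4] mem=[0,13,0,0]
After op 14 (/): stack=[0] mem=[0,13,0,0]
After op 15 (RCL M3): stack=[0,0] mem=[0,13,0,0]
After op 16 (swap): stack=[0,0] mem=[0,13,0,0]
After op 17 (RCL M3): stack=[0,0,0] mem=[0,13,0,0]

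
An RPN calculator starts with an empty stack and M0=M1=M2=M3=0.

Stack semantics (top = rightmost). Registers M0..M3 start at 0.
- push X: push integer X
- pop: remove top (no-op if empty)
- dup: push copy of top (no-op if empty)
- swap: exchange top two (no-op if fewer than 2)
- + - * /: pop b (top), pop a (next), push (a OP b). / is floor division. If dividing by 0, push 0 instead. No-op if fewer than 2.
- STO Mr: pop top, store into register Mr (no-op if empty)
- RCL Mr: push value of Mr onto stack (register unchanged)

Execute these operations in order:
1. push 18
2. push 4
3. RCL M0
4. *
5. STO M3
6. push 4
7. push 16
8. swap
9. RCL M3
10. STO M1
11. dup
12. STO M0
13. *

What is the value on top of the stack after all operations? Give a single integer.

Answer: 64

Derivation:
After op 1 (push 18): stack=[18] mem=[0,0,0,0]
After op 2 (push 4): stack=[18,4] mem=[0,0,0,0]
After op 3 (RCL M0): stack=[18,4,0] mem=[0,0,0,0]
After op 4 (*): stack=[18,0] mem=[0,0,0,0]
After op 5 (STO M3): stack=[18] mem=[0,0,0,0]
After op 6 (push 4): stack=[18,4] mem=[0,0,0,0]
After op 7 (push 16): stack=[18,4,16] mem=[0,0,0,0]
After op 8 (swap): stack=[18,16,4] mem=[0,0,0,0]
After op 9 (RCL M3): stack=[18,16,4,0] mem=[0,0,0,0]
After op 10 (STO M1): stack=[18,16,4] mem=[0,0,0,0]
After op 11 (dup): stack=[18,16,4,4] mem=[0,0,0,0]
After op 12 (STO M0): stack=[18,16,4] mem=[4,0,0,0]
After op 13 (*): stack=[18,64] mem=[4,0,0,0]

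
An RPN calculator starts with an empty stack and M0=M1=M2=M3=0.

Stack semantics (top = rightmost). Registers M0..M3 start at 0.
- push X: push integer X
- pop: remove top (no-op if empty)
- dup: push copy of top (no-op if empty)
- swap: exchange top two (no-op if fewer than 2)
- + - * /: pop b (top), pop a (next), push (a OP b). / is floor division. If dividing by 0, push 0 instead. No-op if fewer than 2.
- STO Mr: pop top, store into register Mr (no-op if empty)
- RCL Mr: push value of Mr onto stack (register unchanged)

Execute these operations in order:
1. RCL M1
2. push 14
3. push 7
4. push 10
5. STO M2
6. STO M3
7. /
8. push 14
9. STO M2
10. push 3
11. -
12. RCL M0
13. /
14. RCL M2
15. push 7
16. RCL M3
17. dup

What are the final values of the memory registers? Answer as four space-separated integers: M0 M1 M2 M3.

After op 1 (RCL M1): stack=[0] mem=[0,0,0,0]
After op 2 (push 14): stack=[0,14] mem=[0,0,0,0]
After op 3 (push 7): stack=[0,14,7] mem=[0,0,0,0]
After op 4 (push 10): stack=[0,14,7,10] mem=[0,0,0,0]
After op 5 (STO M2): stack=[0,14,7] mem=[0,0,10,0]
After op 6 (STO M3): stack=[0,14] mem=[0,0,10,7]
After op 7 (/): stack=[0] mem=[0,0,10,7]
After op 8 (push 14): stack=[0,14] mem=[0,0,10,7]
After op 9 (STO M2): stack=[0] mem=[0,0,14,7]
After op 10 (push 3): stack=[0,3] mem=[0,0,14,7]
After op 11 (-): stack=[-3] mem=[0,0,14,7]
After op 12 (RCL M0): stack=[-3,0] mem=[0,0,14,7]
After op 13 (/): stack=[0] mem=[0,0,14,7]
After op 14 (RCL M2): stack=[0,14] mem=[0,0,14,7]
After op 15 (push 7): stack=[0,14,7] mem=[0,0,14,7]
After op 16 (RCL M3): stack=[0,14,7,7] mem=[0,0,14,7]
After op 17 (dup): stack=[0,14,7,7,7] mem=[0,0,14,7]

Answer: 0 0 14 7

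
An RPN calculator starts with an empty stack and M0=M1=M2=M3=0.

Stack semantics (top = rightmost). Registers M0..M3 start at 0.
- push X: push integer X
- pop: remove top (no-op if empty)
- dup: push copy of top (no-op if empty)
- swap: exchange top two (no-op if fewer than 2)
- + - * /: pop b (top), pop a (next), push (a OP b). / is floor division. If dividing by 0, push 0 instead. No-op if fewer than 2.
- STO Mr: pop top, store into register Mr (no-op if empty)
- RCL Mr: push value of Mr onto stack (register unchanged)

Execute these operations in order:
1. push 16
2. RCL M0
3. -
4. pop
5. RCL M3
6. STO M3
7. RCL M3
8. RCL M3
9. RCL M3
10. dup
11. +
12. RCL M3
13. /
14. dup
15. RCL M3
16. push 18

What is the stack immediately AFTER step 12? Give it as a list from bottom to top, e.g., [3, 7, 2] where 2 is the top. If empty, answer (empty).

After op 1 (push 16): stack=[16] mem=[0,0,0,0]
After op 2 (RCL M0): stack=[16,0] mem=[0,0,0,0]
After op 3 (-): stack=[16] mem=[0,0,0,0]
After op 4 (pop): stack=[empty] mem=[0,0,0,0]
After op 5 (RCL M3): stack=[0] mem=[0,0,0,0]
After op 6 (STO M3): stack=[empty] mem=[0,0,0,0]
After op 7 (RCL M3): stack=[0] mem=[0,0,0,0]
After op 8 (RCL M3): stack=[0,0] mem=[0,0,0,0]
After op 9 (RCL M3): stack=[0,0,0] mem=[0,0,0,0]
After op 10 (dup): stack=[0,0,0,0] mem=[0,0,0,0]
After op 11 (+): stack=[0,0,0] mem=[0,0,0,0]
After op 12 (RCL M3): stack=[0,0,0,0] mem=[0,0,0,0]

[0, 0, 0, 0]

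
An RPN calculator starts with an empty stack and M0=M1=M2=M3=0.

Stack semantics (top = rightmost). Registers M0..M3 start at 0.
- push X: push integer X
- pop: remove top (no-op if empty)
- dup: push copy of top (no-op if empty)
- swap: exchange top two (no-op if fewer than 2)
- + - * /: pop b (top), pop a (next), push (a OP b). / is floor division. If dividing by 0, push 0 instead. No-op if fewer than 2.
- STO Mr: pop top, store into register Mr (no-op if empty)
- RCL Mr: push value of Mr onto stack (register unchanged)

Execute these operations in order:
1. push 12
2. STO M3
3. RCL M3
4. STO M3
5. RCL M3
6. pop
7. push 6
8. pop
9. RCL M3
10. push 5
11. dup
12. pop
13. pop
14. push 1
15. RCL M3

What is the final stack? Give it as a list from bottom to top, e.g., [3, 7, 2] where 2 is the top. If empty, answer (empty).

After op 1 (push 12): stack=[12] mem=[0,0,0,0]
After op 2 (STO M3): stack=[empty] mem=[0,0,0,12]
After op 3 (RCL M3): stack=[12] mem=[0,0,0,12]
After op 4 (STO M3): stack=[empty] mem=[0,0,0,12]
After op 5 (RCL M3): stack=[12] mem=[0,0,0,12]
After op 6 (pop): stack=[empty] mem=[0,0,0,12]
After op 7 (push 6): stack=[6] mem=[0,0,0,12]
After op 8 (pop): stack=[empty] mem=[0,0,0,12]
After op 9 (RCL M3): stack=[12] mem=[0,0,0,12]
After op 10 (push 5): stack=[12,5] mem=[0,0,0,12]
After op 11 (dup): stack=[12,5,5] mem=[0,0,0,12]
After op 12 (pop): stack=[12,5] mem=[0,0,0,12]
After op 13 (pop): stack=[12] mem=[0,0,0,12]
After op 14 (push 1): stack=[12,1] mem=[0,0,0,12]
After op 15 (RCL M3): stack=[12,1,12] mem=[0,0,0,12]

Answer: [12, 1, 12]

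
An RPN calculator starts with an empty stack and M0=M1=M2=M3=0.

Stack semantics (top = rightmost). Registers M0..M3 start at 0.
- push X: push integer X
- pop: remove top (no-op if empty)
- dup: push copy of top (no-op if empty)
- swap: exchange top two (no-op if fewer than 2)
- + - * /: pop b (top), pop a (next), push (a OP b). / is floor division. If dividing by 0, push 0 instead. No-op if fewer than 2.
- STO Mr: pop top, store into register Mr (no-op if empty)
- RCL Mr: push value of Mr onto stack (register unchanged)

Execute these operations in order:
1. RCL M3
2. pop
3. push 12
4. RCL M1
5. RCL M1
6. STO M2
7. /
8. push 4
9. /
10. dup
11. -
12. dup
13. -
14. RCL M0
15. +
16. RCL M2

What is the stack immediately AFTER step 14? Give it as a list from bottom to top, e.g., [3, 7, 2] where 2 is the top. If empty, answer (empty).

After op 1 (RCL M3): stack=[0] mem=[0,0,0,0]
After op 2 (pop): stack=[empty] mem=[0,0,0,0]
After op 3 (push 12): stack=[12] mem=[0,0,0,0]
After op 4 (RCL M1): stack=[12,0] mem=[0,0,0,0]
After op 5 (RCL M1): stack=[12,0,0] mem=[0,0,0,0]
After op 6 (STO M2): stack=[12,0] mem=[0,0,0,0]
After op 7 (/): stack=[0] mem=[0,0,0,0]
After op 8 (push 4): stack=[0,4] mem=[0,0,0,0]
After op 9 (/): stack=[0] mem=[0,0,0,0]
After op 10 (dup): stack=[0,0] mem=[0,0,0,0]
After op 11 (-): stack=[0] mem=[0,0,0,0]
After op 12 (dup): stack=[0,0] mem=[0,0,0,0]
After op 13 (-): stack=[0] mem=[0,0,0,0]
After op 14 (RCL M0): stack=[0,0] mem=[0,0,0,0]

[0, 0]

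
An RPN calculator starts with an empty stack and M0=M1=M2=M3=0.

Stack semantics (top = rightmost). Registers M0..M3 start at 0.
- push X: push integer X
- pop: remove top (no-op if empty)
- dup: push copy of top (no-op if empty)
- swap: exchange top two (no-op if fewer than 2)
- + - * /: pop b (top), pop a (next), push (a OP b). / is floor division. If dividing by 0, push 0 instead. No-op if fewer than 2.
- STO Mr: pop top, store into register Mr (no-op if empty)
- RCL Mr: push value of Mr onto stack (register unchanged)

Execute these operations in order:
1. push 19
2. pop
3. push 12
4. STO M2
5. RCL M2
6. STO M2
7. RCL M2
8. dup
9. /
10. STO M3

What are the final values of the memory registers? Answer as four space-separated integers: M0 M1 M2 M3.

Answer: 0 0 12 1

Derivation:
After op 1 (push 19): stack=[19] mem=[0,0,0,0]
After op 2 (pop): stack=[empty] mem=[0,0,0,0]
After op 3 (push 12): stack=[12] mem=[0,0,0,0]
After op 4 (STO M2): stack=[empty] mem=[0,0,12,0]
After op 5 (RCL M2): stack=[12] mem=[0,0,12,0]
After op 6 (STO M2): stack=[empty] mem=[0,0,12,0]
After op 7 (RCL M2): stack=[12] mem=[0,0,12,0]
After op 8 (dup): stack=[12,12] mem=[0,0,12,0]
After op 9 (/): stack=[1] mem=[0,0,12,0]
After op 10 (STO M3): stack=[empty] mem=[0,0,12,1]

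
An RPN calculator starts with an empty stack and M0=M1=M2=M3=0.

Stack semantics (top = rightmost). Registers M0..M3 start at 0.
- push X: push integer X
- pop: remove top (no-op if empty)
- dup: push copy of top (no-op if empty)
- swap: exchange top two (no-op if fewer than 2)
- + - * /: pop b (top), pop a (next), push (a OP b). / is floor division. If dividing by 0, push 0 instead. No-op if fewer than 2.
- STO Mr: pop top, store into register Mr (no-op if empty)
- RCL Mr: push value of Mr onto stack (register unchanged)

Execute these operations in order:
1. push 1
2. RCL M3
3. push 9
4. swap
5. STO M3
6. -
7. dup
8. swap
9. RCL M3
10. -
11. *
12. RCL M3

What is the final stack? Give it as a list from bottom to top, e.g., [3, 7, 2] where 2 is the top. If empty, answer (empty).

Answer: [64, 0]

Derivation:
After op 1 (push 1): stack=[1] mem=[0,0,0,0]
After op 2 (RCL M3): stack=[1,0] mem=[0,0,0,0]
After op 3 (push 9): stack=[1,0,9] mem=[0,0,0,0]
After op 4 (swap): stack=[1,9,0] mem=[0,0,0,0]
After op 5 (STO M3): stack=[1,9] mem=[0,0,0,0]
After op 6 (-): stack=[-8] mem=[0,0,0,0]
After op 7 (dup): stack=[-8,-8] mem=[0,0,0,0]
After op 8 (swap): stack=[-8,-8] mem=[0,0,0,0]
After op 9 (RCL M3): stack=[-8,-8,0] mem=[0,0,0,0]
After op 10 (-): stack=[-8,-8] mem=[0,0,0,0]
After op 11 (*): stack=[64] mem=[0,0,0,0]
After op 12 (RCL M3): stack=[64,0] mem=[0,0,0,0]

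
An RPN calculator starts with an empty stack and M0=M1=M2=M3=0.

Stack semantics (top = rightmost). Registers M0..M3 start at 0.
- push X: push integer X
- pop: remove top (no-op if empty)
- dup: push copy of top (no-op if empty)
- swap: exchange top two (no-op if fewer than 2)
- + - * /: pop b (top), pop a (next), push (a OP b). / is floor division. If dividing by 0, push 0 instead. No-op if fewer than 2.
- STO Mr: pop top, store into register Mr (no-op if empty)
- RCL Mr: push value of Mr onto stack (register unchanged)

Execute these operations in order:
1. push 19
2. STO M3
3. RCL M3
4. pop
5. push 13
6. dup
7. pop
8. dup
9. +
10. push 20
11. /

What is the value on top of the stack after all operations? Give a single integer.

Answer: 1

Derivation:
After op 1 (push 19): stack=[19] mem=[0,0,0,0]
After op 2 (STO M3): stack=[empty] mem=[0,0,0,19]
After op 3 (RCL M3): stack=[19] mem=[0,0,0,19]
After op 4 (pop): stack=[empty] mem=[0,0,0,19]
After op 5 (push 13): stack=[13] mem=[0,0,0,19]
After op 6 (dup): stack=[13,13] mem=[0,0,0,19]
After op 7 (pop): stack=[13] mem=[0,0,0,19]
After op 8 (dup): stack=[13,13] mem=[0,0,0,19]
After op 9 (+): stack=[26] mem=[0,0,0,19]
After op 10 (push 20): stack=[26,20] mem=[0,0,0,19]
After op 11 (/): stack=[1] mem=[0,0,0,19]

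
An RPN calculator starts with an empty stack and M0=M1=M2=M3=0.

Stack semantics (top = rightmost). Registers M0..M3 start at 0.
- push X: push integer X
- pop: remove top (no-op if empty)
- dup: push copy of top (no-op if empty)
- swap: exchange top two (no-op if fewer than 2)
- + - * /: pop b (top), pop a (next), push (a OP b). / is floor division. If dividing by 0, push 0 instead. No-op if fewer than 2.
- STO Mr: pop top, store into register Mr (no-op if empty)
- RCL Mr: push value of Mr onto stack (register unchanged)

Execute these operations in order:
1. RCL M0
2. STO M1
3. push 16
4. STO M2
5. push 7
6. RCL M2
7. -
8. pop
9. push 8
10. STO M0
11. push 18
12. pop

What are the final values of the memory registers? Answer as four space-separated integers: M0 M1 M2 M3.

After op 1 (RCL M0): stack=[0] mem=[0,0,0,0]
After op 2 (STO M1): stack=[empty] mem=[0,0,0,0]
After op 3 (push 16): stack=[16] mem=[0,0,0,0]
After op 4 (STO M2): stack=[empty] mem=[0,0,16,0]
After op 5 (push 7): stack=[7] mem=[0,0,16,0]
After op 6 (RCL M2): stack=[7,16] mem=[0,0,16,0]
After op 7 (-): stack=[-9] mem=[0,0,16,0]
After op 8 (pop): stack=[empty] mem=[0,0,16,0]
After op 9 (push 8): stack=[8] mem=[0,0,16,0]
After op 10 (STO M0): stack=[empty] mem=[8,0,16,0]
After op 11 (push 18): stack=[18] mem=[8,0,16,0]
After op 12 (pop): stack=[empty] mem=[8,0,16,0]

Answer: 8 0 16 0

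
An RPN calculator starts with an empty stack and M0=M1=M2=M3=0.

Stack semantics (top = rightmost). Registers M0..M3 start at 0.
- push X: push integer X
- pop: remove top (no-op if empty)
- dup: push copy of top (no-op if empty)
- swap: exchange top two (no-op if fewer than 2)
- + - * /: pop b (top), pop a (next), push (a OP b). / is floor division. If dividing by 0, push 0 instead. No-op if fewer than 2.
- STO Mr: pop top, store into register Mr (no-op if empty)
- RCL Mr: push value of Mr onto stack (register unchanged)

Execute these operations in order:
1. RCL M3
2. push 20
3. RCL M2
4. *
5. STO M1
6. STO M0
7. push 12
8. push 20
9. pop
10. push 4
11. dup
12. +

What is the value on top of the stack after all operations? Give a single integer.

Answer: 8

Derivation:
After op 1 (RCL M3): stack=[0] mem=[0,0,0,0]
After op 2 (push 20): stack=[0,20] mem=[0,0,0,0]
After op 3 (RCL M2): stack=[0,20,0] mem=[0,0,0,0]
After op 4 (*): stack=[0,0] mem=[0,0,0,0]
After op 5 (STO M1): stack=[0] mem=[0,0,0,0]
After op 6 (STO M0): stack=[empty] mem=[0,0,0,0]
After op 7 (push 12): stack=[12] mem=[0,0,0,0]
After op 8 (push 20): stack=[12,20] mem=[0,0,0,0]
After op 9 (pop): stack=[12] mem=[0,0,0,0]
After op 10 (push 4): stack=[12,4] mem=[0,0,0,0]
After op 11 (dup): stack=[12,4,4] mem=[0,0,0,0]
After op 12 (+): stack=[12,8] mem=[0,0,0,0]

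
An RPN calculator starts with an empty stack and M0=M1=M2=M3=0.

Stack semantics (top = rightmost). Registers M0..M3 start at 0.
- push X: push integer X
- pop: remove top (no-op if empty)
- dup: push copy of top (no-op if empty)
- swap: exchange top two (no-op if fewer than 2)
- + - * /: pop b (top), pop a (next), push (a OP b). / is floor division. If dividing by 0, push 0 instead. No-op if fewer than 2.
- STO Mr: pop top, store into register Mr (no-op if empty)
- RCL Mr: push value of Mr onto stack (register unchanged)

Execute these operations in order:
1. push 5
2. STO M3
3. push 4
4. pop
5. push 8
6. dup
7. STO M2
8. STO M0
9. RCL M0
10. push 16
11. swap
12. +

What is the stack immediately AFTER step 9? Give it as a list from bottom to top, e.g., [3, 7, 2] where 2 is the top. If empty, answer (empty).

After op 1 (push 5): stack=[5] mem=[0,0,0,0]
After op 2 (STO M3): stack=[empty] mem=[0,0,0,5]
After op 3 (push 4): stack=[4] mem=[0,0,0,5]
After op 4 (pop): stack=[empty] mem=[0,0,0,5]
After op 5 (push 8): stack=[8] mem=[0,0,0,5]
After op 6 (dup): stack=[8,8] mem=[0,0,0,5]
After op 7 (STO M2): stack=[8] mem=[0,0,8,5]
After op 8 (STO M0): stack=[empty] mem=[8,0,8,5]
After op 9 (RCL M0): stack=[8] mem=[8,0,8,5]

[8]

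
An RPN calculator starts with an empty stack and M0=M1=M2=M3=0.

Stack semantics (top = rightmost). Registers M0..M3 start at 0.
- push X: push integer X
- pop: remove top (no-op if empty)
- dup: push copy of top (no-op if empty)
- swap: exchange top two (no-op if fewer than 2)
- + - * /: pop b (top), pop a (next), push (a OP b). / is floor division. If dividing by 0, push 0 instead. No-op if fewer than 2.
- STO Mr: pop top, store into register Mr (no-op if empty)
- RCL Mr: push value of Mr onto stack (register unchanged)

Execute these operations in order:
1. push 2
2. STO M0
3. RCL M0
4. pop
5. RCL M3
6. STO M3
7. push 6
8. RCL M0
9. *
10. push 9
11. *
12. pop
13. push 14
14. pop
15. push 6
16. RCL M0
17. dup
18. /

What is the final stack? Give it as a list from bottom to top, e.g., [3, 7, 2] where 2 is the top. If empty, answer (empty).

After op 1 (push 2): stack=[2] mem=[0,0,0,0]
After op 2 (STO M0): stack=[empty] mem=[2,0,0,0]
After op 3 (RCL M0): stack=[2] mem=[2,0,0,0]
After op 4 (pop): stack=[empty] mem=[2,0,0,0]
After op 5 (RCL M3): stack=[0] mem=[2,0,0,0]
After op 6 (STO M3): stack=[empty] mem=[2,0,0,0]
After op 7 (push 6): stack=[6] mem=[2,0,0,0]
After op 8 (RCL M0): stack=[6,2] mem=[2,0,0,0]
After op 9 (*): stack=[12] mem=[2,0,0,0]
After op 10 (push 9): stack=[12,9] mem=[2,0,0,0]
After op 11 (*): stack=[108] mem=[2,0,0,0]
After op 12 (pop): stack=[empty] mem=[2,0,0,0]
After op 13 (push 14): stack=[14] mem=[2,0,0,0]
After op 14 (pop): stack=[empty] mem=[2,0,0,0]
After op 15 (push 6): stack=[6] mem=[2,0,0,0]
After op 16 (RCL M0): stack=[6,2] mem=[2,0,0,0]
After op 17 (dup): stack=[6,2,2] mem=[2,0,0,0]
After op 18 (/): stack=[6,1] mem=[2,0,0,0]

Answer: [6, 1]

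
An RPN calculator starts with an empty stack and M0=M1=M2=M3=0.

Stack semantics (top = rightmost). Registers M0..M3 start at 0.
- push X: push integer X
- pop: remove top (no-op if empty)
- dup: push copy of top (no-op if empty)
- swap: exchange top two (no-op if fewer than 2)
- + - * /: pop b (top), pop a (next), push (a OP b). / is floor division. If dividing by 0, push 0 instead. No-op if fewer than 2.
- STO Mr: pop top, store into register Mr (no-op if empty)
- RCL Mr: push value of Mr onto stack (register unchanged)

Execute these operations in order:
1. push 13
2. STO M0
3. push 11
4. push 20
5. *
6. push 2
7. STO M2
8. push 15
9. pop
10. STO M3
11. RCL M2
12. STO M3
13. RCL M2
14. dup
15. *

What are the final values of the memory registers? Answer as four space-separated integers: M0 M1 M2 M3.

After op 1 (push 13): stack=[13] mem=[0,0,0,0]
After op 2 (STO M0): stack=[empty] mem=[13,0,0,0]
After op 3 (push 11): stack=[11] mem=[13,0,0,0]
After op 4 (push 20): stack=[11,20] mem=[13,0,0,0]
After op 5 (*): stack=[220] mem=[13,0,0,0]
After op 6 (push 2): stack=[220,2] mem=[13,0,0,0]
After op 7 (STO M2): stack=[220] mem=[13,0,2,0]
After op 8 (push 15): stack=[220,15] mem=[13,0,2,0]
After op 9 (pop): stack=[220] mem=[13,0,2,0]
After op 10 (STO M3): stack=[empty] mem=[13,0,2,220]
After op 11 (RCL M2): stack=[2] mem=[13,0,2,220]
After op 12 (STO M3): stack=[empty] mem=[13,0,2,2]
After op 13 (RCL M2): stack=[2] mem=[13,0,2,2]
After op 14 (dup): stack=[2,2] mem=[13,0,2,2]
After op 15 (*): stack=[4] mem=[13,0,2,2]

Answer: 13 0 2 2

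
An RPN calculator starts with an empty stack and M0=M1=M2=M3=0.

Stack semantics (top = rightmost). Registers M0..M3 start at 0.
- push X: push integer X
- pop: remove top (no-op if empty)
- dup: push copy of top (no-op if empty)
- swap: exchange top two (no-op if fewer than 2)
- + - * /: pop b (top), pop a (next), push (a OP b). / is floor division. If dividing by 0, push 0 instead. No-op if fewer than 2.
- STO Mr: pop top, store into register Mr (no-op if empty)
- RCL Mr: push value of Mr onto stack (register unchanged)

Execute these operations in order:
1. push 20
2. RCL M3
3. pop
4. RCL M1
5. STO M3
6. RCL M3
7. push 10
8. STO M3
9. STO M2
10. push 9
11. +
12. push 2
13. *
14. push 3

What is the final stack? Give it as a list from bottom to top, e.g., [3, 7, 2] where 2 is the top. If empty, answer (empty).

Answer: [58, 3]

Derivation:
After op 1 (push 20): stack=[20] mem=[0,0,0,0]
After op 2 (RCL M3): stack=[20,0] mem=[0,0,0,0]
After op 3 (pop): stack=[20] mem=[0,0,0,0]
After op 4 (RCL M1): stack=[20,0] mem=[0,0,0,0]
After op 5 (STO M3): stack=[20] mem=[0,0,0,0]
After op 6 (RCL M3): stack=[20,0] mem=[0,0,0,0]
After op 7 (push 10): stack=[20,0,10] mem=[0,0,0,0]
After op 8 (STO M3): stack=[20,0] mem=[0,0,0,10]
After op 9 (STO M2): stack=[20] mem=[0,0,0,10]
After op 10 (push 9): stack=[20,9] mem=[0,0,0,10]
After op 11 (+): stack=[29] mem=[0,0,0,10]
After op 12 (push 2): stack=[29,2] mem=[0,0,0,10]
After op 13 (*): stack=[58] mem=[0,0,0,10]
After op 14 (push 3): stack=[58,3] mem=[0,0,0,10]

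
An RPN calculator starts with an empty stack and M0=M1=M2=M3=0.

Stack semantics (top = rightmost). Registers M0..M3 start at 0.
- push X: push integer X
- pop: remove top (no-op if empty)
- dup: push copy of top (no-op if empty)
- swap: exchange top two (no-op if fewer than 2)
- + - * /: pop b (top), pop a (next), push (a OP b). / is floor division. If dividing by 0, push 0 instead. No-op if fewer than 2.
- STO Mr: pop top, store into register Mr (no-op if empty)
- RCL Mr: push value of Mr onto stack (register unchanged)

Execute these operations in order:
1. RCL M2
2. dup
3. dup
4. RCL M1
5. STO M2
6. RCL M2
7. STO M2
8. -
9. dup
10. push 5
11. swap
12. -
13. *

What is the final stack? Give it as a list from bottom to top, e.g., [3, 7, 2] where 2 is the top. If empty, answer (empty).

Answer: [0, 0]

Derivation:
After op 1 (RCL M2): stack=[0] mem=[0,0,0,0]
After op 2 (dup): stack=[0,0] mem=[0,0,0,0]
After op 3 (dup): stack=[0,0,0] mem=[0,0,0,0]
After op 4 (RCL M1): stack=[0,0,0,0] mem=[0,0,0,0]
After op 5 (STO M2): stack=[0,0,0] mem=[0,0,0,0]
After op 6 (RCL M2): stack=[0,0,0,0] mem=[0,0,0,0]
After op 7 (STO M2): stack=[0,0,0] mem=[0,0,0,0]
After op 8 (-): stack=[0,0] mem=[0,0,0,0]
After op 9 (dup): stack=[0,0,0] mem=[0,0,0,0]
After op 10 (push 5): stack=[0,0,0,5] mem=[0,0,0,0]
After op 11 (swap): stack=[0,0,5,0] mem=[0,0,0,0]
After op 12 (-): stack=[0,0,5] mem=[0,0,0,0]
After op 13 (*): stack=[0,0] mem=[0,0,0,0]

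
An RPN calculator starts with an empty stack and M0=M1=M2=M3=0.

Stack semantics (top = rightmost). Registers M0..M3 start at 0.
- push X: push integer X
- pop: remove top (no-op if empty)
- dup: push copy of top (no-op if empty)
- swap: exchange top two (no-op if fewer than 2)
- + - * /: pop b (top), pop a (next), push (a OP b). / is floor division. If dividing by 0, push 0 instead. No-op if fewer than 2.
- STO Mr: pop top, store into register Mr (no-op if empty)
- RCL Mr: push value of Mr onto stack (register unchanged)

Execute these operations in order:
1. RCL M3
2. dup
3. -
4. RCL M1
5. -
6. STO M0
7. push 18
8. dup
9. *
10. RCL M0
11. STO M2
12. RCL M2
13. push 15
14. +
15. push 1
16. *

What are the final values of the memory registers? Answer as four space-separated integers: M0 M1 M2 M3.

After op 1 (RCL M3): stack=[0] mem=[0,0,0,0]
After op 2 (dup): stack=[0,0] mem=[0,0,0,0]
After op 3 (-): stack=[0] mem=[0,0,0,0]
After op 4 (RCL M1): stack=[0,0] mem=[0,0,0,0]
After op 5 (-): stack=[0] mem=[0,0,0,0]
After op 6 (STO M0): stack=[empty] mem=[0,0,0,0]
After op 7 (push 18): stack=[18] mem=[0,0,0,0]
After op 8 (dup): stack=[18,18] mem=[0,0,0,0]
After op 9 (*): stack=[324] mem=[0,0,0,0]
After op 10 (RCL M0): stack=[324,0] mem=[0,0,0,0]
After op 11 (STO M2): stack=[324] mem=[0,0,0,0]
After op 12 (RCL M2): stack=[324,0] mem=[0,0,0,0]
After op 13 (push 15): stack=[324,0,15] mem=[0,0,0,0]
After op 14 (+): stack=[324,15] mem=[0,0,0,0]
After op 15 (push 1): stack=[324,15,1] mem=[0,0,0,0]
After op 16 (*): stack=[324,15] mem=[0,0,0,0]

Answer: 0 0 0 0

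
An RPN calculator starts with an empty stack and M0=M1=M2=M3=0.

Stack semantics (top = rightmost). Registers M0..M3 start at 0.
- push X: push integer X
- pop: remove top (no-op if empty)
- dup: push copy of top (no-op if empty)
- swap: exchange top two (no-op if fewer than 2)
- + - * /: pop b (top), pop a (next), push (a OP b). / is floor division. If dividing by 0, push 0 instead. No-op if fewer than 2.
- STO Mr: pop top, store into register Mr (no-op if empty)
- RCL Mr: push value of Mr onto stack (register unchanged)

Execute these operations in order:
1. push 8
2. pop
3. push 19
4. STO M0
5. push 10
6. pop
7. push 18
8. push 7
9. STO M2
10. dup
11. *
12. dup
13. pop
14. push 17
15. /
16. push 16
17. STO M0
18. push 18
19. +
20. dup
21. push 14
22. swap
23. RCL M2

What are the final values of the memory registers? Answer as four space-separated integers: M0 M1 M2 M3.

After op 1 (push 8): stack=[8] mem=[0,0,0,0]
After op 2 (pop): stack=[empty] mem=[0,0,0,0]
After op 3 (push 19): stack=[19] mem=[0,0,0,0]
After op 4 (STO M0): stack=[empty] mem=[19,0,0,0]
After op 5 (push 10): stack=[10] mem=[19,0,0,0]
After op 6 (pop): stack=[empty] mem=[19,0,0,0]
After op 7 (push 18): stack=[18] mem=[19,0,0,0]
After op 8 (push 7): stack=[18,7] mem=[19,0,0,0]
After op 9 (STO M2): stack=[18] mem=[19,0,7,0]
After op 10 (dup): stack=[18,18] mem=[19,0,7,0]
After op 11 (*): stack=[324] mem=[19,0,7,0]
After op 12 (dup): stack=[324,324] mem=[19,0,7,0]
After op 13 (pop): stack=[324] mem=[19,0,7,0]
After op 14 (push 17): stack=[324,17] mem=[19,0,7,0]
After op 15 (/): stack=[19] mem=[19,0,7,0]
After op 16 (push 16): stack=[19,16] mem=[19,0,7,0]
After op 17 (STO M0): stack=[19] mem=[16,0,7,0]
After op 18 (push 18): stack=[19,18] mem=[16,0,7,0]
After op 19 (+): stack=[37] mem=[16,0,7,0]
After op 20 (dup): stack=[37,37] mem=[16,0,7,0]
After op 21 (push 14): stack=[37,37,14] mem=[16,0,7,0]
After op 22 (swap): stack=[37,14,37] mem=[16,0,7,0]
After op 23 (RCL M2): stack=[37,14,37,7] mem=[16,0,7,0]

Answer: 16 0 7 0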